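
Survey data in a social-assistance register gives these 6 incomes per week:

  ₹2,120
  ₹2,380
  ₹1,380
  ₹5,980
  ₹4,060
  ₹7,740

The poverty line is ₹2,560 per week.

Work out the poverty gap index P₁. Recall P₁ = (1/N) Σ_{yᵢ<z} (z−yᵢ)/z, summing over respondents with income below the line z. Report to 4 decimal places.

0.1172

Below the line: ₹1,380, ₹2,120, ₹2,380 (q = 3 of N = 6).
Shortfall ratios: (2560−1380)/2560 = 0.4609; (2560−2120)/2560 = 0.1719; (2560−2380)/2560 = 0.0703.
Sum of shortfalls = 0.703125; P₁ averages over all N: 0.703125 / 6 = 0.1172.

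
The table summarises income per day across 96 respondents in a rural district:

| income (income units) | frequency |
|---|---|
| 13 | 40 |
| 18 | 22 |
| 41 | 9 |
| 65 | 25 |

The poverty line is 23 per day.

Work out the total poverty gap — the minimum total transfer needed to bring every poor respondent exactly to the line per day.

Poor units: 40×13, 22×18 (q = 62 of N = 96).
Individual gaps: 40×(23−13) = 400; 22×(23−18) = 110.
Aggregate gap = 510.

510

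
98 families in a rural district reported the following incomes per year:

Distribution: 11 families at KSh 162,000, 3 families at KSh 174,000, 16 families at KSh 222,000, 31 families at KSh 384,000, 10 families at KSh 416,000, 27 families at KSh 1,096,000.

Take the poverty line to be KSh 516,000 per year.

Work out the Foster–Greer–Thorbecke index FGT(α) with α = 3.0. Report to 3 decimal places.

0.081

Incomes under z: 11×KSh 162,000, 3×KSh 174,000, 16×KSh 222,000, 31×KSh 384,000, 10×KSh 416,000 (q = 71 of N = 98).
Gap ratios (z−y)/z: (516000−162000)/516000 = 0.6860 (×11); (516000−174000)/516000 = 0.6628 (×3); (516000−222000)/516000 = 0.5698 (×16); (516000−384000)/516000 = 0.2558 (×31); (516000−416000)/516000 = 0.1938 (×10).
Raised to α = 3.0: 0.32289 (×11); 0.29116 (×3); 0.18497 (×16); 0.01674 (×31); 0.00728 (×10).
Sum = 7.976525; FGT(3.0) = 7.976525 / 98 = 0.081.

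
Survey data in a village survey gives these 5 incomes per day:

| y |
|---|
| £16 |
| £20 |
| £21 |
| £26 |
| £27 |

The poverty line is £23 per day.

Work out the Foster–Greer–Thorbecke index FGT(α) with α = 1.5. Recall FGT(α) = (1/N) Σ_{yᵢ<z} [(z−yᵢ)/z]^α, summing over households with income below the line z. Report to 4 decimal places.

Poor units: £16, £20, £21 (q = 3 of N = 5).
Shortfall ratios: (23−16)/23 = 0.3043; (23−20)/23 = 0.1304; (23−21)/23 = 0.0870.
Raised to α = 1.5: 0.16790; 0.04711; 0.02564.
Sum = 0.240651; FGT(1.5) = 0.240651 / 5 = 0.0481.

0.0481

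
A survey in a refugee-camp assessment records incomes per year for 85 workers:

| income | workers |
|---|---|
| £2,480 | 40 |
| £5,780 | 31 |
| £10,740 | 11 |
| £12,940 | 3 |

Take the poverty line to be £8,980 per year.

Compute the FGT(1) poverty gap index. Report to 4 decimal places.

Poor units: 40×£2,480, 31×£5,780 (q = 71 of N = 85).
Normalized shortfalls: (8980−2480)/8980 = 0.7238 (×40); (8980−5780)/8980 = 0.3563 (×31).
Sum of shortfalls = 40.000000; P₁ averages over all N: 40.000000 / 85 = 0.4706.

0.4706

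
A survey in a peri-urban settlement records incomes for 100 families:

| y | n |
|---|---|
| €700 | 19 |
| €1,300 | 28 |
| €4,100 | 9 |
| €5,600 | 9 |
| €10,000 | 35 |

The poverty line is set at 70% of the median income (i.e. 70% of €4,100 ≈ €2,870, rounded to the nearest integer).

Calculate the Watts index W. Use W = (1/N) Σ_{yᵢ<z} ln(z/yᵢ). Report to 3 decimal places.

Incomes under z: 19×€700, 28×€1,300 (q = 47 of N = 100).
Log shortfalls: ln(2870/700) = 1.4110 (×19); ln(2870/1300) = 0.7919 (×28).
W = 48.983290 / 100 = 0.490.

0.490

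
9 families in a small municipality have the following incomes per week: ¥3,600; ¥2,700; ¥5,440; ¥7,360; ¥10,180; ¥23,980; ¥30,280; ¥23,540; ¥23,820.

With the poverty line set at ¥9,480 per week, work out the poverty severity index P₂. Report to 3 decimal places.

Poor units: ¥2,700, ¥3,600, ¥5,440, ¥7,360 (q = 4 of N = 9).
Shortfall ratios: (9480−2700)/9480 = 0.7152; (9480−3600)/9480 = 0.6203; (9480−5440)/9480 = 0.4262; (9480−7360)/9480 = 0.2236.
Squared: 0.5115; 0.3847; 0.1816; 0.0500.
Sum = 1.127833; P₂ = 1.127833 / 9 = 0.125.

0.125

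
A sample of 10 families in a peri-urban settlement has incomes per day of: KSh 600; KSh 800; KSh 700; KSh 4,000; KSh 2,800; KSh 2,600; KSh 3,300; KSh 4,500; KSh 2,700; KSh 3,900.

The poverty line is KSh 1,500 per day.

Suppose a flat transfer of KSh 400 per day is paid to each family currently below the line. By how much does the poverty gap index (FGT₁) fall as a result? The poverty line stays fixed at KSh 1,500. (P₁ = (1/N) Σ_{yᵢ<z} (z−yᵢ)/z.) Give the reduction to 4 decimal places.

Before: below the line — KSh 600, KSh 700, KSh 800; poverty gap index (FGT₁) = 0.160000.
After the KSh 400 transfer: below the line — KSh 1,000, KSh 1,100, KSh 1,200; poverty gap index (FGT₁) = 0.080000.
Reduction = 0.160000 − 0.080000 = 0.0800.

0.0800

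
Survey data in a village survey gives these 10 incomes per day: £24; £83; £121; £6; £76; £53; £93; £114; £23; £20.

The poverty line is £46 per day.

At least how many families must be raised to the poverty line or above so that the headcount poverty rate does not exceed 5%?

4

Currently q = 4 of N = 10 are below the line (H = 0.400).
A headcount ratio of at most 5% allows at most ⌊0.05 × 10⌋ = 0 poor families.
So at least 4 − 0 = 4 must be lifted.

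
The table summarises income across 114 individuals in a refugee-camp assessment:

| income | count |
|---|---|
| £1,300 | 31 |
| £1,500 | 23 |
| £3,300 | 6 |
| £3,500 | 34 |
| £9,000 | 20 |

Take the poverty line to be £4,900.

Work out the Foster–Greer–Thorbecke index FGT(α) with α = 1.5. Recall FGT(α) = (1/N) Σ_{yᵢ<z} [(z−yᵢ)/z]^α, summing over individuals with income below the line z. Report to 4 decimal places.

0.3432

Below the line: 31×£1,300, 23×£1,500, 6×£3,300, 34×£3,500 (q = 94 of N = 114).
Normalized shortfalls: (4900−1300)/4900 = 0.7347 (×31); (4900−1500)/4900 = 0.6939 (×23); (4900−3300)/4900 = 0.3265 (×6); (4900−3500)/4900 = 0.2857 (×34).
Raised to α = 1.5: 0.62974 (×31); 0.57800 (×23); 0.18659 (×6); 0.15272 (×34).
Sum = 39.127794; FGT(1.5) = 39.127794 / 114 = 0.3432.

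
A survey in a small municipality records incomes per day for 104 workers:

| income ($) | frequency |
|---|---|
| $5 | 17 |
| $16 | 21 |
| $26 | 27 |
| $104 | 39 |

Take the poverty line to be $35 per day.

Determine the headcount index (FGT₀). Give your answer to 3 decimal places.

0.625

65 of the 104 workers have income below $35.
H = 65/104 = 0.625.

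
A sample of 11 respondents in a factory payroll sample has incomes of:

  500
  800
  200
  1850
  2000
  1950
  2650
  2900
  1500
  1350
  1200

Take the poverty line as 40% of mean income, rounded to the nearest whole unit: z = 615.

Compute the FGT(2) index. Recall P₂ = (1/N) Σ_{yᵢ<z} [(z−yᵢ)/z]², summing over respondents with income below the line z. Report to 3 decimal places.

0.045

Below z: 200, 500 (q = 2 of N = 11).
Shortfall ratios: (615−200)/615 = 0.6748; (615−500)/615 = 0.1870.
Squared: 0.4554; 0.0350.
Sum = 0.490317; P₂ = 0.490317 / 11 = 0.045.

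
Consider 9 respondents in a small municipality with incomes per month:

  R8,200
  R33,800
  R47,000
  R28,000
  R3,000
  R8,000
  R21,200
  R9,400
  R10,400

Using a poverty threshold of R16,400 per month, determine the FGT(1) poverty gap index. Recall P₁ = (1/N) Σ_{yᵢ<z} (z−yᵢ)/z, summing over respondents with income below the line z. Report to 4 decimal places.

0.2913

Below the line: R3,000, R8,000, R8,200, R9,400, R10,400 (q = 5 of N = 9).
Shortfall ratios: (16400−3000)/16400 = 0.8171; (16400−8000)/16400 = 0.5122; (16400−8200)/16400 = 0.5000; (16400−9400)/16400 = 0.4268; (16400−10400)/16400 = 0.3659.
Σ = 2.621951. Dividing by the full population N = 9 gives P₁ = 0.2913.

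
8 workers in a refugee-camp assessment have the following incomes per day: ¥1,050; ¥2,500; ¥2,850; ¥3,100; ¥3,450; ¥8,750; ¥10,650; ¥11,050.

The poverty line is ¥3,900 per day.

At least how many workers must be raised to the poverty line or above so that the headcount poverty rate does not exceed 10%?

5 of the 8 workers are poor, so H = 5/8 = 0.625.
A headcount ratio of at most 10% allows at most ⌊0.10 × 8⌋ = 0 poor workers.
So at least 5 − 0 = 5 must be lifted.

5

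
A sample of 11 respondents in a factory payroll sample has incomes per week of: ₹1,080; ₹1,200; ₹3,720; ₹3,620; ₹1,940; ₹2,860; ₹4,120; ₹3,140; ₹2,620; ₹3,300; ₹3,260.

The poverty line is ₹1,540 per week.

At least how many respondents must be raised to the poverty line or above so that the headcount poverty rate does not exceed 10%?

1

2 of the 11 respondents are poor, so H = 2/11 = 0.182.
A headcount ratio of at most 10% allows at most ⌊0.10 × 11⌋ = 1 poor respondents.
So at least 2 − 1 = 1 must be lifted.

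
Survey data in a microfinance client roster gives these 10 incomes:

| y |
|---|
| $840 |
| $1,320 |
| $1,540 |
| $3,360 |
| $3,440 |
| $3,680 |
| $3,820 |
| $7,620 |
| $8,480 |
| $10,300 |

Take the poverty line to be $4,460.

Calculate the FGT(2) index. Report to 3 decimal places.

Below the line: $840, $1,320, $1,540, $3,360, $3,440, $3,680, $3,820 (q = 7 of N = 10).
Shortfall ratios: (4460−840)/4460 = 0.8117; (4460−1320)/4460 = 0.7040; (4460−1540)/4460 = 0.6547; (4460−3360)/4460 = 0.2466; (4460−3440)/4460 = 0.2287; (4460−3680)/4460 = 0.1749; (4460−3820)/4460 = 0.1435.
Squared: 0.6588; 0.4957; 0.4286; 0.0608; 0.0523; 0.0306; 0.0206.
Sum = 1.747411; P₂ = 1.747411 / 10 = 0.175.

0.175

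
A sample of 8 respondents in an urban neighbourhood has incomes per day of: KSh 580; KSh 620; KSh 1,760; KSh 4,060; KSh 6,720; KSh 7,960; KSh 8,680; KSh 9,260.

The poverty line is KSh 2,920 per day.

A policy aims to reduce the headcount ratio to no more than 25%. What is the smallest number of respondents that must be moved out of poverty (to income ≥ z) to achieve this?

1

Currently q = 3 of N = 8 are below the line (H = 0.375).
A headcount ratio of at most 25% allows at most ⌊0.25 × 8⌋ = 2 poor respondents.
So at least 3 − 2 = 1 must be lifted.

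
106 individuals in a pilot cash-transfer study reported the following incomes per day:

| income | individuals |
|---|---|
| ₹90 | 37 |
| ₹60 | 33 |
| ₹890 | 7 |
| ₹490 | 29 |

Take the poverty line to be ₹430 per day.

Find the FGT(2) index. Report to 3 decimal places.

Below z: 33×₹60, 37×₹90 (q = 70 of N = 106).
Relative gaps: (430−60)/430 = 0.8605 (×33); (430−90)/430 = 0.7907 (×37).
Squared: 0.7404 (×33); 0.6252 (×37).
Sum = 47.565711; P₂ = 47.565711 / 106 = 0.449.

0.449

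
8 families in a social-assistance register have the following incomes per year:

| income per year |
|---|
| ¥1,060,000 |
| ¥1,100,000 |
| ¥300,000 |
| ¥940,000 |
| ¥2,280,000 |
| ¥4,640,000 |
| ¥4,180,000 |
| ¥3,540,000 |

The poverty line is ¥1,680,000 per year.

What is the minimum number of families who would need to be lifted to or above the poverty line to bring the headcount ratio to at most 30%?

4 of the 8 families are poor, so H = 4/8 = 0.500.
A headcount ratio of at most 30% allows at most ⌊0.30 × 8⌋ = 2 poor families.
So at least 4 − 2 = 2 must be lifted.

2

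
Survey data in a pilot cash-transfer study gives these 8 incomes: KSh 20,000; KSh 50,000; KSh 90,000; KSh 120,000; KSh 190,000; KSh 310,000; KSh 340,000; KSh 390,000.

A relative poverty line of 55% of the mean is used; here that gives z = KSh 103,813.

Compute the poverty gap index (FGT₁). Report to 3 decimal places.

0.182

Below the line: KSh 20,000, KSh 50,000, KSh 90,000 (q = 3 of N = 8).
Normalized shortfalls: (103813−20000)/103813 = 0.8073; (103813−50000)/103813 = 0.5184; (103813−90000)/103813 = 0.1331.
Σ = 1.458767. Dividing by the full population N = 8 gives P₁ = 0.182.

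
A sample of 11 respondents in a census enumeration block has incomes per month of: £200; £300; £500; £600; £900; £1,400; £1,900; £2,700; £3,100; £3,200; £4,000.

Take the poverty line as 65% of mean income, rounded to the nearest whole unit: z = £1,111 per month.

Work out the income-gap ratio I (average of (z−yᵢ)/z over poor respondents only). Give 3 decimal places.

0.550

Incomes under z: £200, £300, £500, £600, £900 (q = 5 of N = 11).
Relative gaps: 0.8200, 0.7300, 0.5500, 0.4599, 0.1899; sum = 2.749775.
The income-gap ratio divides by q (the poor only): 2.749775 / 5 = 0.550.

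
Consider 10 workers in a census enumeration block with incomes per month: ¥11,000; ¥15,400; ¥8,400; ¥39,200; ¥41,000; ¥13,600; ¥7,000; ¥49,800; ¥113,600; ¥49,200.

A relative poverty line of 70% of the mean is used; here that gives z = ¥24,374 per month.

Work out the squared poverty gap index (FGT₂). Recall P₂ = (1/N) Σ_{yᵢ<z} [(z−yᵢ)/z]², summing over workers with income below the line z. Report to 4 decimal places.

Below z: ¥7,000, ¥8,400, ¥11,000, ¥13,600, ¥15,400 (q = 5 of N = 10).
Relative gaps: (24374−7000)/24374 = 0.7128; (24374−8400)/24374 = 0.6554; (24374−11000)/24374 = 0.5487; (24374−13600)/24374 = 0.4420; (24374−15400)/24374 = 0.3682.
Squared: 0.5081; 0.4295; 0.3011; 0.1954; 0.1356.
Sum = 1.569623; P₂ = 1.569623 / 10 = 0.1570.

0.1570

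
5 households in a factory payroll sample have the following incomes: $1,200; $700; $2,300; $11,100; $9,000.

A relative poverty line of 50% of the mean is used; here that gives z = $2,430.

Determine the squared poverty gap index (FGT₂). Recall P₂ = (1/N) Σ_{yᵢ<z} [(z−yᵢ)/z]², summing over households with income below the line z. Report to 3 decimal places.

0.153

Poor units: $700, $1,200, $2,300 (q = 3 of N = 5).
Gap ratios (z−y)/z: (2430−700)/2430 = 0.7119; (2430−1200)/2430 = 0.5062; (2430−2300)/2430 = 0.0535.
Squared: 0.5069; 0.2562; 0.0029.
Sum = 0.765923; P₂ = 0.765923 / 5 = 0.153.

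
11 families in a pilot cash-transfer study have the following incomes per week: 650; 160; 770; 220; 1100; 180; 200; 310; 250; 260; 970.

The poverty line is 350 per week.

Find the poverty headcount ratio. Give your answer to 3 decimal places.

7 of the 11 families have income below 350.
H = 7/11 = 0.636.

0.636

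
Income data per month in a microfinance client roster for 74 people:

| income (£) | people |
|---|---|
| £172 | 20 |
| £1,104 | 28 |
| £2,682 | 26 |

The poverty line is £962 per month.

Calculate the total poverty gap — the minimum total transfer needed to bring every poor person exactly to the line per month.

Incomes under z: 20×£172 (q = 20 of N = 74).
Individual gaps: 20×(962−172) = 15800.
Aggregate gap = £15,800.

£15,800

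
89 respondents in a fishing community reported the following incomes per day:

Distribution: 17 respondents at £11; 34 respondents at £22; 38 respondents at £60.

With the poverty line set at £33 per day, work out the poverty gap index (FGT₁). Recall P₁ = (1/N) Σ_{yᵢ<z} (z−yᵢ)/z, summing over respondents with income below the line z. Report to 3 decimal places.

0.255

Below z: 17×£11, 34×£22 (q = 51 of N = 89).
Normalized shortfalls: (33−11)/33 = 0.6667 (×17); (33−22)/33 = 0.3333 (×34).
Σ = 22.666667. Dividing by the full population N = 89 gives P₁ = 0.255.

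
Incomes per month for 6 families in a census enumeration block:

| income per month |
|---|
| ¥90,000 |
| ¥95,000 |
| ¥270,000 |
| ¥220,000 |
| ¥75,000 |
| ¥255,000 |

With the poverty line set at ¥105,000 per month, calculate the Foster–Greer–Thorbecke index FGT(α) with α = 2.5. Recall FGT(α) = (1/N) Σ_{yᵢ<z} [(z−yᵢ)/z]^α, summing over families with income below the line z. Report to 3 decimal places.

0.009

Incomes under z: ¥75,000, ¥90,000, ¥95,000 (q = 3 of N = 6).
Gap ratios (z−y)/z: (105000−75000)/105000 = 0.2857; (105000−90000)/105000 = 0.1429; (105000−95000)/105000 = 0.0952.
Raised to α = 2.5: 0.04363; 0.00771; 0.00280.
Sum = 0.054147; FGT(2.5) = 0.054147 / 6 = 0.009.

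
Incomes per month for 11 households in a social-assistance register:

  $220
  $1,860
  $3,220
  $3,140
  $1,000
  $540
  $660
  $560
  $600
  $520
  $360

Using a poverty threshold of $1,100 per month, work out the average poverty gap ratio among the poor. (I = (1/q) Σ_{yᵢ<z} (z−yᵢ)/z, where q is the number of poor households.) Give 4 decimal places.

Below the line: $220, $360, $520, $540, $560, $600, $660, $1,000 (q = 8 of N = 11).
Shortfall ratios (z−y)/z: 0.8000, 0.6727, 0.5273, 0.5091, 0.4909, 0.4545, 0.4000, 0.0909; sum = 3.945455.
I averages over the q = 8 poor units only: 3.945455 / 8 = 0.4932.

0.4932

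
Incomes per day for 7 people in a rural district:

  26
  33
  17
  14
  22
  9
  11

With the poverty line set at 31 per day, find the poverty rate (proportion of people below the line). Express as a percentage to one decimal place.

85.7%

6 of the 7 people have income below 31.
H = 6/7 = 85.7%.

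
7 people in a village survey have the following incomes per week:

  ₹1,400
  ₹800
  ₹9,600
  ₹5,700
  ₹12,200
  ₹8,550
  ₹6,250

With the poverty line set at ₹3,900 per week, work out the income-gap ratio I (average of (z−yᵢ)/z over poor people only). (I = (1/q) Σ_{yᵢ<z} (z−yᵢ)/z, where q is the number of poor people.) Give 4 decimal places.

Incomes under z: ₹800, ₹1,400 (q = 2 of N = 7).
Shortfall ratios (z−y)/z: 0.7949, 0.6410; sum = 1.435897.
I averages over the q = 2 poor units only: 1.435897 / 2 = 0.7179.

0.7179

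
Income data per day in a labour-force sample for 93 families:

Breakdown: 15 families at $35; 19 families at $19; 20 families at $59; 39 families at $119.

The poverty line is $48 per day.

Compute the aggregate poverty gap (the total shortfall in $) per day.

Below the line: 19×$19, 15×$35 (q = 34 of N = 93).
Individual gaps: 19×(48−19) = 551; 15×(48−35) = 195.
Aggregate gap = $746.

$746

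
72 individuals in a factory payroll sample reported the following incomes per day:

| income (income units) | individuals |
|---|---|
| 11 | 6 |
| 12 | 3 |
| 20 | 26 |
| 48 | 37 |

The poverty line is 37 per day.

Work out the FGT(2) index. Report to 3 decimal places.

0.136

Below the line: 6×11, 3×12, 26×20 (q = 35 of N = 72).
Gap ratios (z−y)/z: (37−11)/37 = 0.7027 (×6); (37−12)/37 = 0.6757 (×3); (37−20)/37 = 0.4595 (×26).
Squared: 0.4938 (×6); 0.4565 (×3); 0.2111 (×26).
Sum = 9.821037; P₂ = 9.821037 / 72 = 0.136.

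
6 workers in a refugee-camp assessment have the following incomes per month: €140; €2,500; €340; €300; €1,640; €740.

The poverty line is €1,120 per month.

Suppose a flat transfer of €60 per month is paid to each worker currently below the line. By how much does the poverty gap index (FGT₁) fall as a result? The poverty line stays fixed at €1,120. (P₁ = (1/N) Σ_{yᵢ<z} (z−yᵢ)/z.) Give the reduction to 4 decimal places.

Before: below the line — €140, €300, €340, €740; poverty gap index (FGT₁) = 0.440476.
After the €60 transfer: below the line — €200, €360, €400, €800; poverty gap index (FGT₁) = 0.404762.
Reduction = 0.440476 − 0.404762 = 0.0357.

0.0357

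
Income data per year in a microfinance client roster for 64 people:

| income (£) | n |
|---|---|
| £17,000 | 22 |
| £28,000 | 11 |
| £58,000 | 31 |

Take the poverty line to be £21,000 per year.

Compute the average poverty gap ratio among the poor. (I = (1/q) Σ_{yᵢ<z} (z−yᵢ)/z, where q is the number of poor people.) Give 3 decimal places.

0.190

Incomes under z: 22×£17,000 (q = 22 of N = 64).
Shortfall ratios (z−y)/z: 0.1905 (×22); sum = 4.190476.
The income-gap ratio divides by q (the poor only): 4.190476 / 22 = 0.190.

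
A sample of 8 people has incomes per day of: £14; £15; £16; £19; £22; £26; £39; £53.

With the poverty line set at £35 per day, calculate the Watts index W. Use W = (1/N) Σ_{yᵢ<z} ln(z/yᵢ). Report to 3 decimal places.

0.490

Below z: £14, £15, £16, £19, £22, £26 (q = 6 of N = 8).
Log shortfalls: ln(35/14) = 0.9163; ln(35/15) = 0.8473; ln(35/16) = 0.7828; ln(35/19) = 0.6109; ln(35/22) = 0.4643; ln(35/26) = 0.2973.
W = 3.918814 / 8 = 0.490.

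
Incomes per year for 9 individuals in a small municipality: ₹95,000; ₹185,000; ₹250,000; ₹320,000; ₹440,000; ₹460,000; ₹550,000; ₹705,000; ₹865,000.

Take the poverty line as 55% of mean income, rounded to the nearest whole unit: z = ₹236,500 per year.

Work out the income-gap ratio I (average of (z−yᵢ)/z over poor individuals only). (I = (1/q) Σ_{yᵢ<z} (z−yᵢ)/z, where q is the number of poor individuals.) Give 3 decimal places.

Incomes under z: ₹95,000, ₹185,000 (q = 2 of N = 9).
Relative gaps: 0.5983, 0.2178; sum = 0.816068.
The income-gap ratio divides by q (the poor only): 0.816068 / 2 = 0.408.

0.408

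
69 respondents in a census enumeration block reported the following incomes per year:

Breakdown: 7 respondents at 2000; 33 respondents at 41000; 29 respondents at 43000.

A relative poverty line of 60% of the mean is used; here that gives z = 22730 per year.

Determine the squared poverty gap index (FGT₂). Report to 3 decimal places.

Poor units: 7×2000 (q = 7 of N = 69).
Normalized shortfalls: (22730−2000)/22730 = 0.9120 (×7).
Squared: 0.8318 (×7).
Sum = 5.822343; P₂ = 5.822343 / 69 = 0.084.

0.084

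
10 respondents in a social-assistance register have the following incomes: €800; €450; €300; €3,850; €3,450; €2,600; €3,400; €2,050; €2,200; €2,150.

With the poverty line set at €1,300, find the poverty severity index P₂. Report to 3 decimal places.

0.117

Below the line: €300, €450, €800 (q = 3 of N = 10).
Normalized shortfalls: (1300−300)/1300 = 0.7692; (1300−450)/1300 = 0.6538; (1300−800)/1300 = 0.3846.
Squared: 0.5917; 0.4275; 0.1479.
Sum = 1.167160; P₂ = 1.167160 / 10 = 0.117.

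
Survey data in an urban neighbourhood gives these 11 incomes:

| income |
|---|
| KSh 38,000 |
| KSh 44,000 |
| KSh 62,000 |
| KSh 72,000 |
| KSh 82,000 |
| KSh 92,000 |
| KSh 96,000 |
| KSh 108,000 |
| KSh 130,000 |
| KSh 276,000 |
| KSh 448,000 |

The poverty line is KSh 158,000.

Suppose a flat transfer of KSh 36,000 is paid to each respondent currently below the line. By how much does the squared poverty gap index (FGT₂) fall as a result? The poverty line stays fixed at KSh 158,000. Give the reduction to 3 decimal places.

0.141

Before: below the line — KSh 38,000, KSh 44,000, KSh 62,000, KSh 72,000, KSh 82,000, KSh 92,000, KSh 96,000, KSh 108,000, KSh 130,000; squared poverty gap index (FGT₂) = 0.22311.
After the KSh 36,000 transfer: below the line — KSh 74,000, KSh 80,000, KSh 98,000, KSh 108,000, KSh 118,000, KSh 128,000, KSh 132,000, KSh 144,000; squared poverty gap index (FGT₂) = 0.08234.
Reduction = 0.22311 − 0.08234 = 0.141.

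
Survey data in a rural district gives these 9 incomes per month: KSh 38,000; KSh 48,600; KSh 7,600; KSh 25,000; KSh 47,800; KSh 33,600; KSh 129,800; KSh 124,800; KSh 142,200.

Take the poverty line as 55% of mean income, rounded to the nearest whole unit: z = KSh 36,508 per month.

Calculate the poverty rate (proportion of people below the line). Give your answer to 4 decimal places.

0.3333

3 of the 9 people have income below KSh 36,508.
H = 3/9 = 0.3333.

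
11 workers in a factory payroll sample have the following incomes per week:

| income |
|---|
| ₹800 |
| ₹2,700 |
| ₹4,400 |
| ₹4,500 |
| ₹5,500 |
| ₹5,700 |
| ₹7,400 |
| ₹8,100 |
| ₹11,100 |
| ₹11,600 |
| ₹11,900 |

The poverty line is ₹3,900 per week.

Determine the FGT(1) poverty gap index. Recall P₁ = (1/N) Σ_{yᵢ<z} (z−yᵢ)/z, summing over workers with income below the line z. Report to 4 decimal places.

Below z: ₹800, ₹2,700 (q = 2 of N = 11).
Normalized shortfalls: (3900−800)/3900 = 0.7949; (3900−2700)/3900 = 0.3077.
Σ = 1.102564. Dividing by the full population N = 11 gives P₁ = 0.1002.

0.1002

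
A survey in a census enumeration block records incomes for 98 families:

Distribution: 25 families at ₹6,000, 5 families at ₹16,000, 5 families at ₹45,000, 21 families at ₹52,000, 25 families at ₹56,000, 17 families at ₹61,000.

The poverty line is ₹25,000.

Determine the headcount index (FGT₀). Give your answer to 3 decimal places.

30 of the 98 families have income below ₹25,000.
H = 30/98 = 0.306.

0.306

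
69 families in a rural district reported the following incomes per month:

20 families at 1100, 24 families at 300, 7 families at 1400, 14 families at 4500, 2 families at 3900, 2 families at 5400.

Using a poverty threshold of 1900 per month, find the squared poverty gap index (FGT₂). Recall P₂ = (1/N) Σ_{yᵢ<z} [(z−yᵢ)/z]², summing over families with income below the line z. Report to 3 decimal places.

0.305

Poor units: 24×300, 20×1100, 7×1400 (q = 51 of N = 69).
Normalized shortfalls: (1900−300)/1900 = 0.8421 (×24); (1900−1100)/1900 = 0.4211 (×20); (1900−1400)/1900 = 0.2632 (×7).
Squared: 0.7091 (×24); 0.1773 (×20); 0.0693 (×7).
Sum = 21.049861; P₂ = 21.049861 / 69 = 0.305.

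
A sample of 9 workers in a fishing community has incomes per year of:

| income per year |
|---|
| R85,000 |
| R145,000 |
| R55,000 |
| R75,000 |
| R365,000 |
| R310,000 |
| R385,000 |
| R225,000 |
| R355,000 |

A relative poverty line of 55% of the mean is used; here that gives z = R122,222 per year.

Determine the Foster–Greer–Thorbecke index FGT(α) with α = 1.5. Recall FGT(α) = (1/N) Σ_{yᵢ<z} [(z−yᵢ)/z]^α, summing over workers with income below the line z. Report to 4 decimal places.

0.0907

Below the line: R55,000, R75,000, R85,000 (q = 3 of N = 9).
Gap ratios (z−y)/z: (122222−55000)/122222 = 0.5500; (122222−75000)/122222 = 0.3864; (122222−85000)/122222 = 0.3045.
Raised to α = 1.5: 0.40789; 0.24016; 0.16806.
Sum = 0.816110; FGT(1.5) = 0.816110 / 9 = 0.0907.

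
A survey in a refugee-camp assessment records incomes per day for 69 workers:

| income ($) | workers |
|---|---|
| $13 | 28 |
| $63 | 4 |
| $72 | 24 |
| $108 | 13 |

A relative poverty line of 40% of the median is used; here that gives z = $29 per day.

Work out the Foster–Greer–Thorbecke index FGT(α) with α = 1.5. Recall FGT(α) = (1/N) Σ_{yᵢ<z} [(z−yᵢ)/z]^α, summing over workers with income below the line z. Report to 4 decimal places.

0.1663

Poor units: 28×$13 (q = 28 of N = 69).
Gap ratios (z−y)/z: (29−13)/29 = 0.5517 (×28).
Raised to α = 1.5: 0.40981 (×28).
Sum = 11.474691; FGT(1.5) = 11.474691 / 69 = 0.1663.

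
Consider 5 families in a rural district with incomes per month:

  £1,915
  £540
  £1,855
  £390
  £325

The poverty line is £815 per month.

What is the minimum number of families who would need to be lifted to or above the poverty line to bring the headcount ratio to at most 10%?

3

Currently q = 3 of N = 5 are below the line (H = 0.600).
A headcount ratio of at most 10% allows at most ⌊0.10 × 5⌋ = 0 poor families.
So at least 3 − 0 = 3 must be lifted.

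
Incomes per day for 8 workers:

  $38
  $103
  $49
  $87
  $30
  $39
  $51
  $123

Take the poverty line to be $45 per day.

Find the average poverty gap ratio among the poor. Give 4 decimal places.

Below z: $30, $38, $39 (q = 3 of N = 8).
Relative gaps: 0.3333, 0.1556, 0.1333; sum = 0.622222.
I averages over the q = 3 poor units only: 0.622222 / 3 = 0.2074.

0.2074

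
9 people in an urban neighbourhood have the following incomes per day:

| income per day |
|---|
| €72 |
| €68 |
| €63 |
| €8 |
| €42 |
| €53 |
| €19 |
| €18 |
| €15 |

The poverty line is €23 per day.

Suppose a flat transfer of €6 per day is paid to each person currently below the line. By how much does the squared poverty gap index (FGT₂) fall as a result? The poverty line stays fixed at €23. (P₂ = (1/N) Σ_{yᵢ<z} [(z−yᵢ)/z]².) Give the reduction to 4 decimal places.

Before: below the line — €8, €15, €18, €19; squared poverty gap index (FGT₂) = 0.069313.
After the €6 transfer: below the line — €14, €21; squared poverty gap index (FGT₂) = 0.017853.
Reduction = 0.069313 − 0.017853 = 0.0515.

0.0515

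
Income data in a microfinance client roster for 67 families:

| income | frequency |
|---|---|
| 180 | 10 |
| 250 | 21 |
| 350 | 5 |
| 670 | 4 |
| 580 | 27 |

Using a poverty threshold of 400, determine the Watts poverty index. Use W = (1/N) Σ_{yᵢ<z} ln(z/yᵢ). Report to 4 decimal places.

0.2765

Incomes under z: 10×180, 21×250, 5×350 (q = 36 of N = 67).
Log shortfalls: ln(400/180) = 0.7985 (×10); ln(400/250) = 0.4700 (×21); ln(400/350) = 0.1335 (×5).
W = 18.522810 / 67 = 0.2765.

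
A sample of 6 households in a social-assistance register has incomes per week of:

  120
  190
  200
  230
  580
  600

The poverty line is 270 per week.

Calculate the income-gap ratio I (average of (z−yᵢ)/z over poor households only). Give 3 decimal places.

Below z: 120, 190, 200, 230 (q = 4 of N = 6).
Relative gaps: 0.5556, 0.2963, 0.2593, 0.1481; sum = 1.259259.
I averages over the q = 4 poor units only: 1.259259 / 4 = 0.315.

0.315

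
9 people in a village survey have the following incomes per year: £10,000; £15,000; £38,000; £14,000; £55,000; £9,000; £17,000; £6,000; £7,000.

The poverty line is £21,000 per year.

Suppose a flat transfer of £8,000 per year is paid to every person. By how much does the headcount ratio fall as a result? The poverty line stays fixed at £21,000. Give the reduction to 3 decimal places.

0.333

Before: below the line — £6,000, £7,000, £9,000, £10,000, £14,000, £15,000, £17,000; headcount ratio = 0.77778.
After the £8,000 transfer: below the line — £14,000, £15,000, £17,000, £18,000; headcount ratio = 0.44444.
Reduction = 0.77778 − 0.44444 = 0.333.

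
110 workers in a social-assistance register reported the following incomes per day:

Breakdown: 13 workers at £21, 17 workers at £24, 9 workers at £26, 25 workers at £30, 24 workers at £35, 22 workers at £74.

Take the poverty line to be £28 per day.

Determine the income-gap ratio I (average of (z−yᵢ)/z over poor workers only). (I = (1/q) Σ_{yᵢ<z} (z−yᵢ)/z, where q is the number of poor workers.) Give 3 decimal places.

Below the line: 13×£21, 17×£24, 9×£26 (q = 39 of N = 110).
Relative gaps: 0.2500 (×13), 0.1429 (×17), 0.0714 (×9); sum = 6.321429.
The income-gap ratio divides by q (the poor only): 6.321429 / 39 = 0.162.

0.162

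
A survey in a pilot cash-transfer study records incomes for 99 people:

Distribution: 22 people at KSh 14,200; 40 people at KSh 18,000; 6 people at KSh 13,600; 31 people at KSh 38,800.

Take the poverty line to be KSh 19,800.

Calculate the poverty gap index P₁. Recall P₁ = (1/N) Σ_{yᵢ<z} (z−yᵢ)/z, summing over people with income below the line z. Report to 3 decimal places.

Below z: 6×KSh 13,600, 22×KSh 14,200, 40×KSh 18,000 (q = 68 of N = 99).
Normalized shortfalls: (19800−13600)/19800 = 0.3131 (×6); (19800−14200)/19800 = 0.2828 (×22); (19800−18000)/19800 = 0.0909 (×40).
Σ = 11.737374. Dividing by the full population N = 99 gives P₁ = 0.119.

0.119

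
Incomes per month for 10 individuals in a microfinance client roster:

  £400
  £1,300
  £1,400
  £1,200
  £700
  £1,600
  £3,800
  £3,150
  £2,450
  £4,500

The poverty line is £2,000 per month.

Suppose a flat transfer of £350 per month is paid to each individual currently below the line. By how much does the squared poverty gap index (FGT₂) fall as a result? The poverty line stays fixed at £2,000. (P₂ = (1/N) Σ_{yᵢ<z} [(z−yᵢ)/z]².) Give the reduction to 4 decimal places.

Before: below the line — £400, £700, £1,200, £1,300, £1,400, £1,600; squared poverty gap index (FGT₂) = 0.147500.
After the £350 transfer: below the line — £750, £1,050, £1,550, £1,650, £1,750, £1,950; squared poverty gap index (FGT₂) = 0.071375.
Reduction = 0.147500 − 0.071375 = 0.0761.

0.0761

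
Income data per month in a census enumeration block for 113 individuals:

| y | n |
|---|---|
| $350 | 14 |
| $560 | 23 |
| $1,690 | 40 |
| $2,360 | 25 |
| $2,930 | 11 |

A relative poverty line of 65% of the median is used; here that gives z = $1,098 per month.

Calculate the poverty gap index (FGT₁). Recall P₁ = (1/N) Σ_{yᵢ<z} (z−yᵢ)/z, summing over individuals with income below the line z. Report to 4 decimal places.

Poor units: 14×$350, 23×$560 (q = 37 of N = 113).
Relative gaps: (1098−350)/1098 = 0.6812 (×14); (1098−560)/1098 = 0.4900 (×23).
Σ = 20.806922. Dividing by the full population N = 113 gives P₁ = 0.1841.

0.1841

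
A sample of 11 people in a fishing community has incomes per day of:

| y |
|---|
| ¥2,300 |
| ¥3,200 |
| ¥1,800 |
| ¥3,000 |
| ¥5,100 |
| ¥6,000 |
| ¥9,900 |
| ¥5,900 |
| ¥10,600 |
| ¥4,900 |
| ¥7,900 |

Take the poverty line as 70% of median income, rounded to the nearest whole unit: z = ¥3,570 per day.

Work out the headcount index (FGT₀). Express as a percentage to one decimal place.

4 of the 11 people have income below ¥3,570.
H = 4/11 = 36.4%.

36.4%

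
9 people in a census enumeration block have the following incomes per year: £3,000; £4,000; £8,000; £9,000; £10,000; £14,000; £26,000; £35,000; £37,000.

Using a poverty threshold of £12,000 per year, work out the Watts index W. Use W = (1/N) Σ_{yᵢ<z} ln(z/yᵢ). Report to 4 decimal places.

0.3734

Poor units: £3,000, £4,000, £8,000, £9,000, £10,000 (q = 5 of N = 9).
Log gaps: ln(12000/3000) = 1.3863; ln(12000/4000) = 1.0986; ln(12000/8000) = 0.4055; ln(12000/9000) = 0.2877; ln(12000/10000) = 0.1823.
W = 3.360375 / 9 = 0.3734.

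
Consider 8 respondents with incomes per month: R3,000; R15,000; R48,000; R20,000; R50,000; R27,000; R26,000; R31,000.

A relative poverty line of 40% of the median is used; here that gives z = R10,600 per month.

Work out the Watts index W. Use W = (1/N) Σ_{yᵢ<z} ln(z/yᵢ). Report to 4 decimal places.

Incomes under z: R3,000 (q = 1 of N = 8).
ln(z/y) terms: ln(10600/3000) = 1.2622.
W = 1.262242 / 8 = 0.1578.

0.1578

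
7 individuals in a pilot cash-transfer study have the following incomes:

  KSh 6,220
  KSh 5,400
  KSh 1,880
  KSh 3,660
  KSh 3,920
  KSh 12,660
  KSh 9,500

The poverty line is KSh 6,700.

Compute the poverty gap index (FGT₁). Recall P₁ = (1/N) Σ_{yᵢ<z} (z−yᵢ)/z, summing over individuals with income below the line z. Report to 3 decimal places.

Poor units: KSh 1,880, KSh 3,660, KSh 3,920, KSh 5,400, KSh 6,220 (q = 5 of N = 7).
Normalized shortfalls: (6700−1880)/6700 = 0.7194; (6700−3660)/6700 = 0.4537; (6700−3920)/6700 = 0.4149; (6700−5400)/6700 = 0.1940; (6700−6220)/6700 = 0.0716.
Σ = 1.853731. Dividing by the full population N = 7 gives P₁ = 0.265.

0.265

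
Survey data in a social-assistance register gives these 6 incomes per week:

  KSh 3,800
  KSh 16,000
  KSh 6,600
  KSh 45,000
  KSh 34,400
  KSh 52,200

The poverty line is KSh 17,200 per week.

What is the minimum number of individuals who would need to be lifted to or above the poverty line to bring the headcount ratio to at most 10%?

3

3 of the 6 individuals are poor, so H = 3/6 = 0.500.
A headcount ratio of at most 10% allows at most ⌊0.10 × 6⌋ = 0 poor individuals.
So at least 3 − 0 = 3 must be lifted.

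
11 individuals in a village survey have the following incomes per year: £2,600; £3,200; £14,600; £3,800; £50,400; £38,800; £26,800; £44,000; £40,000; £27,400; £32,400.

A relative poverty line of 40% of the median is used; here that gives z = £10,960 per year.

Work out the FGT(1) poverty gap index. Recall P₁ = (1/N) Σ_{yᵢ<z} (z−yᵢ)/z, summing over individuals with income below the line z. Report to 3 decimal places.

0.193

Below the line: £2,600, £3,200, £3,800 (q = 3 of N = 11).
Relative gaps: (10960−2600)/10960 = 0.7628; (10960−3200)/10960 = 0.7080; (10960−3800)/10960 = 0.6533.
Sum of shortfalls = 2.124088; P₁ averages over all N: 2.124088 / 11 = 0.193.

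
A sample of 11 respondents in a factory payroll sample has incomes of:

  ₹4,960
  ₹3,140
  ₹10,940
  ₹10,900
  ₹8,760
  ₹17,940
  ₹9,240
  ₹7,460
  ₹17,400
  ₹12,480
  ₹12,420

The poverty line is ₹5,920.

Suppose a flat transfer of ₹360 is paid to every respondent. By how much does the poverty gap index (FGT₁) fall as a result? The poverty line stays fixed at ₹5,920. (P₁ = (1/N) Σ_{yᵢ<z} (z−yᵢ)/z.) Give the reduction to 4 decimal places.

0.0111

Before: below the line — ₹3,140, ₹4,960; poverty gap index (FGT₁) = 0.057432.
After the ₹360 transfer: below the line — ₹3,500, ₹5,320; poverty gap index (FGT₁) = 0.046376.
Reduction = 0.057432 − 0.046376 = 0.0111.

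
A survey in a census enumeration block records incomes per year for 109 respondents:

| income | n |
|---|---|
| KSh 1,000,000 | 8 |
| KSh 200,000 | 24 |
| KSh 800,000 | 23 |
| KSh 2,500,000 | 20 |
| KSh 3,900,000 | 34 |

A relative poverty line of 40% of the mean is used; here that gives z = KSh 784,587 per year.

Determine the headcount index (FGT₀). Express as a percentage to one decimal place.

22.0%

24 of the 109 respondents have income below KSh 784,587.
H = 24/109 = 22.0%.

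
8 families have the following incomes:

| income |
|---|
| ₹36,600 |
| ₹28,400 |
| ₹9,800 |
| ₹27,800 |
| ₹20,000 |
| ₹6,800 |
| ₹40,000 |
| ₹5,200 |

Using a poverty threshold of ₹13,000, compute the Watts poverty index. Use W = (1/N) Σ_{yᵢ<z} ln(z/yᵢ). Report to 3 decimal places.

Poor units: ₹5,200, ₹6,800, ₹9,800 (q = 3 of N = 8).
Log shortfalls: ln(13000/5200) = 0.9163; ln(13000/6800) = 0.6480; ln(13000/9800) = 0.2826.
W = 1.846884 / 8 = 0.231.

0.231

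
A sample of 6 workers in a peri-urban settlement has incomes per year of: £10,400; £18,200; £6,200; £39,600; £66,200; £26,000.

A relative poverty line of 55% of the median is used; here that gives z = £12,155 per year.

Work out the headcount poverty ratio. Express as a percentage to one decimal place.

33.3%

2 of the 6 workers have income below £12,155.
H = 2/6 = 33.3%.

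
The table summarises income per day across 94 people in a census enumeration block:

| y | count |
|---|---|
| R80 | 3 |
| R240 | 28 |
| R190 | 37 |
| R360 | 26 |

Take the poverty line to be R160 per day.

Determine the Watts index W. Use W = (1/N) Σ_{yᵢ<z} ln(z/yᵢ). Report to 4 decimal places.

Incomes under z: 3×R80 (q = 3 of N = 94).
Log shortfalls: ln(160/80) = 0.6931 (×3).
W = 2.079442 / 94 = 0.0221.

0.0221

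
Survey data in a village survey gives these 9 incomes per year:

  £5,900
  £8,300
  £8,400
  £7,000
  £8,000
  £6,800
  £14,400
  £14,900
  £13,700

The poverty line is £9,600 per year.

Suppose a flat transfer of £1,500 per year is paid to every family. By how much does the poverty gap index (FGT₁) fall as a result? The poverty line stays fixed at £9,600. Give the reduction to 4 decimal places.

0.0984

Before: below the line — £5,900, £6,800, £7,000, £8,000, £8,300, £8,400; poverty gap index (FGT₁) = 0.152778.
After the £1,500 transfer: below the line — £7,400, £8,300, £8,500, £9,500; poverty gap index (FGT₁) = 0.054398.
Reduction = 0.152778 − 0.054398 = 0.0984.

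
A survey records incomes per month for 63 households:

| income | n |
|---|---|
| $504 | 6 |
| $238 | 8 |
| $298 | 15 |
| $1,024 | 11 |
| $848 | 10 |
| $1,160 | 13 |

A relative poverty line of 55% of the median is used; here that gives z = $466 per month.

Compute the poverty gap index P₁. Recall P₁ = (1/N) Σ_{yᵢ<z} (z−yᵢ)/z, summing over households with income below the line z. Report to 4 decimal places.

Below z: 8×$238, 15×$298 (q = 23 of N = 63).
Normalized shortfalls: (466−238)/466 = 0.4893 (×8); (466−298)/466 = 0.3605 (×15).
Σ = 9.321888. Dividing by the full population N = 63 gives P₁ = 0.1480.

0.1480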